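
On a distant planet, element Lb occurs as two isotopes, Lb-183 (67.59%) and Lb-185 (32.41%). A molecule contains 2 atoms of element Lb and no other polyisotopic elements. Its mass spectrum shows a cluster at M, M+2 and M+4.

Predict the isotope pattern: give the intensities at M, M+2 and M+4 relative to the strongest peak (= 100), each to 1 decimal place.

Each Lb atom is independently Lb-183 (p = 0.6759) or Lb-185 (q = 0.3241); the cluster is the binomial expansion (p + q)^2.
P(M) = 0.6759^2 = 0.456841
P(M+2) = 2 × 0.6759^1 × 0.3241^1 = 0.438118
P(M+4) = 0.3241^2 = 0.105041
The M peak is largest (0.456841); scaling to 100 gives 100.0 : 95.9 : 23.0.

100.0 : 95.9 : 23.0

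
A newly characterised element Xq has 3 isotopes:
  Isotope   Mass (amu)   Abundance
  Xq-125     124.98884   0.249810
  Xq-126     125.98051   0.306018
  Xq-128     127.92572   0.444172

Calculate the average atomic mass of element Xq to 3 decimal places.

Weight each isotope mass by its fractional abundance: 0.249810 × 124.98884 + 0.306018 × 125.98051 + 0.444172 × 127.92572
= 31.223462 + 38.552304 + 56.821023 = 126.596789 amu

126.597 amu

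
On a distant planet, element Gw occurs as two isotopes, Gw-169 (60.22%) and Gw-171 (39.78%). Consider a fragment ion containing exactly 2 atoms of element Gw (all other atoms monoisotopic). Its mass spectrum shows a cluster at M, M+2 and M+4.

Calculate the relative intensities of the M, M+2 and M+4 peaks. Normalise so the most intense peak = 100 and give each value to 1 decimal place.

75.7 : 100.0 : 33.0

The 2 Gw atoms are independent, so intensities follow the terms of (0.6022 + 0.3978)^2.
P(M) = 0.6022^2 = 0.362645
P(M+2) = 2 × 0.6022^1 × 0.3978^1 = 0.479110
P(M+4) = 0.3978^2 = 0.158245
The M+2 peak is largest (0.479110); scaling to 100 gives 75.7 : 100.0 : 33.0.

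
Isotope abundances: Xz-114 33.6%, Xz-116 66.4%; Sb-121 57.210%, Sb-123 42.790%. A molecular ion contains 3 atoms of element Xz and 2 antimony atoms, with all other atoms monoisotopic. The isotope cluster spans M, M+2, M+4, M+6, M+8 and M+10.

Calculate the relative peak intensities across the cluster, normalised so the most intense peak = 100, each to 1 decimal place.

Element Xz pattern (n=3): 0.03793306 : 0.22488883 : 0.44442317 : 0.29275494
Antimony pattern (n=2): 0.32729841 : 0.48960318 : 0.18309841
Convolve the two distributions (both contribute in 2-u steps):
  M: 0.03793306×0.32729841 = 0.012415
  M+2: 0.03793306×0.48960318 + 0.22488883×0.32729841 = 0.092178
  M+4: 0.03793306×0.18309841 + 0.22488883×0.48960318 + 0.44442317×0.32729841 = 0.262511
  M+6: 0.22488883×0.18309841 + 0.44442317×0.48960318 + 0.29275494×0.32729841 = 0.354586
  M+8: 0.44442317×0.18309841 + 0.29275494×0.48960318 = 0.224707
  M+10: 0.29275494×0.18309841 = 0.053603
Scale to base peak (0.354586) = 100: 3.5 : 26.0 : 74.0 : 100.0 : 63.4 : 15.1

3.5 : 26.0 : 74.0 : 100.0 : 63.4 : 15.1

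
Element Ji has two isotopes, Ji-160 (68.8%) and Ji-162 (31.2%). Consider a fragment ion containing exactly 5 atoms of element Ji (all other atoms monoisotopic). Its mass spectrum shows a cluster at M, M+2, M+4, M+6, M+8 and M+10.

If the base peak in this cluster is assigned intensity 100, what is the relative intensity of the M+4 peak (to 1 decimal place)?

Binomial terms of (0.688 + 0.312)^5: M 0.1541, M+2 0.3495, M+4 0.3170, M+6 0.1438, M+8 0.0326, M+10 0.0030 → M+2 is the base peak.
P(M+2) = C(5,1) × 0.688^4 × 0.312^1 = 5 × 0.22405454 × 0.3120 = 0.349525 (base)
P(M+4) = C(5,2) × 0.688^3 × 0.312^2 = 10 × 0.32566067 × 0.097344 = 0.317011
Relative intensity = 0.317011 / 0.349525 × 100 = 90.7

90.7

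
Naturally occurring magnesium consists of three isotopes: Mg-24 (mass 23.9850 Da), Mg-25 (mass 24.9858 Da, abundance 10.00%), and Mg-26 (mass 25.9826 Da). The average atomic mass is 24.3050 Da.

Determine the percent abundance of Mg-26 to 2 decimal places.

11.01%

The remaining 90.00% is split between Mg-24 (fraction x) and Mg-26 (fraction 0.9000 − x).
Substituting: 23.9850x + 25.9826(0.9000 − x) = 21.80642
(23.9850 − 25.9826)x = -1.57792  ⇒  x = 0.78991, y = 0.11009
Mg-24: 78.99%, Mg-26: 11.01%.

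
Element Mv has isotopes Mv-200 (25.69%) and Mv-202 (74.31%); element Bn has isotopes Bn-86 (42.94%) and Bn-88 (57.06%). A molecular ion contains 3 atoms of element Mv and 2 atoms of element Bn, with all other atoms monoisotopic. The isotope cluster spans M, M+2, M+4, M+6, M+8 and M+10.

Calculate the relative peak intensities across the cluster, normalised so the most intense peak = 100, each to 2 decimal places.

0.92 : 10.43 : 45.96 : 97.78 : 100.00 : 39.34

Element Mv pattern (n=3): 0.01695479 : 0.14712847 : 0.4255787 : 0.41033804
Element Bn pattern (n=2): 0.18438436 : 0.49003128 : 0.32558436
Convolve the two distributions (both contribute in 2-u steps):
  M: 0.01695479×0.18438436 = 0.003126
  M+2: 0.01695479×0.49003128 + 0.14712847×0.18438436 = 0.035437
  M+4: 0.01695479×0.32558436 + 0.14712847×0.49003128 + 0.4255787×0.18438436 = 0.156088
  M+6: 0.14712847×0.32558436 + 0.4255787×0.49003128 + 0.41033804×0.18438436 = 0.332110
  M+8: 0.4255787×0.32558436 + 0.41033804×0.49003128 = 0.339640
  M+10: 0.41033804×0.32558436 = 0.133600
Scale to base peak (0.339640) = 100: 0.92 : 10.43 : 45.96 : 97.78 : 100.00 : 39.34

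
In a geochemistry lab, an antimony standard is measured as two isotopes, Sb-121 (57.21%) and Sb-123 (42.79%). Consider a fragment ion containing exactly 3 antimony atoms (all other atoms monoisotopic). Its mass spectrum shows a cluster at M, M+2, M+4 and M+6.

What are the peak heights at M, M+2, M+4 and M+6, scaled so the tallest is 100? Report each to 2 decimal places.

44.57 : 100.00 : 74.79 : 18.65

The 3 Sb atoms are independent, so intensities follow the terms of (0.5721 + 0.4279)^3.
P(M) = 0.5721^3 = 0.187247
P(M+2) = 3 × 0.5721^2 × 0.4279^1 = 0.420153
P(M+4) = 3 × 0.5721^1 × 0.4279^2 = 0.314252
P(M+6) = 0.4279^3 = 0.078348
The M+2 peak is largest (0.420153); scaling to 100 gives 44.57 : 100.00 : 74.79 : 18.65.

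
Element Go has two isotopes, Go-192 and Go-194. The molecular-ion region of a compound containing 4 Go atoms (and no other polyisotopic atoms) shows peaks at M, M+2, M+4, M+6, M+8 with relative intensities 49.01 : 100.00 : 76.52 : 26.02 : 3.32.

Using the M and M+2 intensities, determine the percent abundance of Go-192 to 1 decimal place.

Let p = fractional abundance of Go-192. I(M+2)/I(M) = [C(4,1)·p^3·(1−p)] / p^4 = 4·(1−p)/p = 100.00/49.01 = 2.0404
(1−p)/p = 2.0404/4 = 0.5101  ⇒  p = 1/(1 + 0.5101) = 0.6622
Go-192: 66.2%, Go-194: 33.8%.

66.2%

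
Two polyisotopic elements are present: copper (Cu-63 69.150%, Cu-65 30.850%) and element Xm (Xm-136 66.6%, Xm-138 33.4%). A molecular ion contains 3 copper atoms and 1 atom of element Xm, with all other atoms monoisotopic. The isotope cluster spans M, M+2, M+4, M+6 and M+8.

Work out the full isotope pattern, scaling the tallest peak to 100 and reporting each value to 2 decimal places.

54.35 : 100.00 : 68.93 : 21.10 : 2.42

Copper pattern (n=3): 0.33065611 : 0.44254842 : 0.19743483 : 0.02936064
Element Xm pattern (n=1): 0.6660 : 0.3340
Convolve the two distributions (both contribute in 2-u steps):
  M: 0.33065611×0.6660 = 0.220217
  M+2: 0.33065611×0.3340 + 0.44254842×0.6660 = 0.405176
  M+4: 0.44254842×0.3340 + 0.19743483×0.6660 = 0.279303
  M+6: 0.19743483×0.3340 + 0.02936064×0.6660 = 0.085497
  M+8: 0.02936064×0.3340 = 0.009806
Scale to base peak (0.405176) = 100: 54.35 : 100.00 : 68.93 : 21.10 : 2.42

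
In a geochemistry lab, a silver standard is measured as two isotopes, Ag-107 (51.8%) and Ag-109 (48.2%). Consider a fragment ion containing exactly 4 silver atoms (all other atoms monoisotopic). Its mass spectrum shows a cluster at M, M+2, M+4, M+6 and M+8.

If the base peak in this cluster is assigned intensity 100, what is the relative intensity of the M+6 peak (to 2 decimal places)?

62.03

Term probabilities: M 0.0720, M+2 0.2680, M+4 0.3740, M+6 0.2320, M+8 0.0540. Base peak = M+4.
P(M+4) = C(4,2) × 0.518^2 × 0.482^2 = 6 × 0.268324 × 0.232324 = 0.374029 (base)
P(M+6) = C(4,3) × 0.518^1 × 0.482^3 = 4 × 0.5180 × 0.11198017 = 0.232023
Relative intensity = 0.232023 / 0.374029 × 100 = 62.03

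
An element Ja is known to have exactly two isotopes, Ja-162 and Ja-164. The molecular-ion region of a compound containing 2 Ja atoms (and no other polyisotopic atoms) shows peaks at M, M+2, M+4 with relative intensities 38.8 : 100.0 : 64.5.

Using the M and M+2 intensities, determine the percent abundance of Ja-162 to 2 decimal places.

Write p for the Ja-162 fraction. I(M+2)/I(M) = [C(2,1)·p^1·(1−p)] / p^2 = 2·(1−p)/p = 100.0/38.8 = 2.5773
(1−p)/p = 2.5773/2 = 1.2887  ⇒  p = 1/(1 + 1.2887) = 0.4369
Ja-162: 43.69%, Ja-164: 56.31%.

43.69%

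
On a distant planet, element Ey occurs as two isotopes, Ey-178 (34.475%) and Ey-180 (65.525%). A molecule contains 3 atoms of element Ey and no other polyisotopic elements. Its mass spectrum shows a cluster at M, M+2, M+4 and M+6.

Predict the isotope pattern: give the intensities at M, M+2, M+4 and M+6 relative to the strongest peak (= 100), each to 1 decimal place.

The 3 Ey atoms are independent, so intensities follow the terms of (0.34475 + 0.65525)^3.
P(M) = 0.34475^3 = 0.040974
P(M+2) = 3 × 0.34475^2 × 0.65525^1 = 0.233634
P(M+4) = 3 × 0.34475^1 × 0.65525^2 = 0.444058
P(M+6) = 0.65525^3 = 0.281333
The M+4 peak is largest (0.444058); scaling to 100 gives 9.2 : 52.6 : 100.0 : 63.4.

9.2 : 52.6 : 100.0 : 63.4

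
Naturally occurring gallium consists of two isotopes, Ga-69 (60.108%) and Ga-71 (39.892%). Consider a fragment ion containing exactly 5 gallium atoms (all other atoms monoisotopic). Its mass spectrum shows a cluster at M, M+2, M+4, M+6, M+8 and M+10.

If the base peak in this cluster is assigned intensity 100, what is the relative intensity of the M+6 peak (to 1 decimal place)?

66.4

Binomial terms of (0.60108 + 0.39892)^5: M 0.0785, M+2 0.2604, M+4 0.3456, M+6 0.2294, M+8 0.0761, M+10 0.0101 → M+4 is the base peak.
P(M+4) = C(5,2) × 0.60108^3 × 0.39892^2 = 10 × 0.2171685 × 0.15913717 = 0.345596 (base)
P(M+6) = C(5,3) × 0.60108^2 × 0.39892^3 = 10 × 0.36129717 × 0.063483 = 0.229362
Relative intensity = 0.229362 / 0.345596 × 100 = 66.4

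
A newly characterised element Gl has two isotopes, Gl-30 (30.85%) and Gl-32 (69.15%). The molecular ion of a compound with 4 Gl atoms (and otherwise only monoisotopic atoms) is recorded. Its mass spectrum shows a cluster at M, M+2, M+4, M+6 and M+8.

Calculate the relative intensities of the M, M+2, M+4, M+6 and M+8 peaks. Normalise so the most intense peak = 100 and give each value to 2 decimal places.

2.22 : 19.90 : 66.92 : 100.00 : 56.04

Expanding (0.3085 + 0.6915)^4:
P(M) = 0.3085^4 = 0.009058
P(M+2) = 4 × 0.3085^3 × 0.6915^1 = 0.081212
P(M+4) = 6 × 0.3085^2 × 0.6915^2 = 0.273052
P(M+6) = 4 × 0.3085^1 × 0.6915^3 = 0.408030
P(M+8) = 0.6915^4 = 0.228649
The M+6 peak is largest (0.408030); scaling to 100 gives 2.22 : 19.90 : 66.92 : 100.00 : 56.04.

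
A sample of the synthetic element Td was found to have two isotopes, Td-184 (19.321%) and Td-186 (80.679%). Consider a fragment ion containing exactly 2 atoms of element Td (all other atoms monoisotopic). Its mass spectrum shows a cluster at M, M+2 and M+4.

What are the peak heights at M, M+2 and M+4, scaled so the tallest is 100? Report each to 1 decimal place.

The 2 Td atoms are independent, so intensities follow the terms of (0.19321 + 0.80679)^2.
P(M) = 0.19321^2 = 0.037330
P(M+2) = 2 × 0.19321^1 × 0.80679^1 = 0.311760
P(M+4) = 0.80679^2 = 0.650910
The M+4 peak is largest (0.650910); scaling to 100 gives 5.7 : 47.9 : 100.0.

5.7 : 47.9 : 100.0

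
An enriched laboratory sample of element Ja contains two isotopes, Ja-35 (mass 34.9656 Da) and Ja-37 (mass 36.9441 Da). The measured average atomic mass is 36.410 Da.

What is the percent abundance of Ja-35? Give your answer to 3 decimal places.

Writing the weighted mean with unknown fraction x of Ja-35:
34.9656·x + 36.9441·(1 − x) = 36.410
(34.9656 − 36.9441)·x = 36.410 − 36.9441
x = -0.5341 / -1.9785 = 0.26995 → 26.995% Ja-35, 73.005% Ja-37.

26.995%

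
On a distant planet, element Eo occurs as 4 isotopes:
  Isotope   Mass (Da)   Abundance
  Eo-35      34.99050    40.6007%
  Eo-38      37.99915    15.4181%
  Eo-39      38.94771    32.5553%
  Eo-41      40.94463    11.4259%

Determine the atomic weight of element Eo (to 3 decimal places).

Average mass = Σ (abundance × isotope mass) = 0.406007 × 34.99050 + 0.154181 × 37.99915 + 0.325553 × 38.94771 + 0.114259 × 40.94463
= 14.206388 + 5.858747 + 12.679544 + 4.678292 = 37.422971 Da

37.423 Da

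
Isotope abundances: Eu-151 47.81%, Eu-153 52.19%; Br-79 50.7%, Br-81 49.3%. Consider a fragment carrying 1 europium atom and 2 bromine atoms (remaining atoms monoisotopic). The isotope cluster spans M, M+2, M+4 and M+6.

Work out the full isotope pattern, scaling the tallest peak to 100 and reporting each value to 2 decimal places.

32.59 : 98.95 : 100.00 : 33.64

Europium pattern (n=1): 0.4781 : 0.5219
Bromine pattern (n=2): 0.257049 : 0.499902 : 0.243049
Convolve the two distributions (both contribute in 2-u steps):
  M: 0.4781×0.257049 = 0.122895
  M+2: 0.4781×0.499902 + 0.5219×0.257049 = 0.373157
  M+4: 0.4781×0.243049 + 0.5219×0.499902 = 0.377101
  M+6: 0.5219×0.243049 = 0.126847
Scale to base peak (0.377101) = 100: 32.59 : 98.95 : 100.00 : 33.64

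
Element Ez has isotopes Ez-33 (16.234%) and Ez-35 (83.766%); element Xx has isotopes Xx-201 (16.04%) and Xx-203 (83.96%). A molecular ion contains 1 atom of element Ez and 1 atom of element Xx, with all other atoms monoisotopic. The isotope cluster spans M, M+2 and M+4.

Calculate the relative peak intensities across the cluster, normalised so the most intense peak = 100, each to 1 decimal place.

3.7 : 38.5 : 100.0

Element Ez pattern (n=1): 0.16234 : 0.83766
Element Xx pattern (n=1): 0.1604 : 0.8396
Convolve the two distributions (both contribute in 2-u steps):
  M: 0.16234×0.1604 = 0.026039
  M+2: 0.16234×0.8396 + 0.83766×0.1604 = 0.270661
  M+4: 0.83766×0.8396 = 0.703299
Scale to base peak (0.703299) = 100: 3.7 : 38.5 : 100.0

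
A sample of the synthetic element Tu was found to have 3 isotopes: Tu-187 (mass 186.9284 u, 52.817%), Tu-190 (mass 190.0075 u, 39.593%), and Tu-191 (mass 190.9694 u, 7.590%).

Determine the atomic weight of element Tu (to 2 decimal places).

188.45 u

Weight each isotope mass by its fractional abundance: 0.52817 × 186.9284 + 0.39593 × 190.0075 + 0.07590 × 190.9694
= 98.72997 + 75.22967 + 14.49458 = 188.45422 u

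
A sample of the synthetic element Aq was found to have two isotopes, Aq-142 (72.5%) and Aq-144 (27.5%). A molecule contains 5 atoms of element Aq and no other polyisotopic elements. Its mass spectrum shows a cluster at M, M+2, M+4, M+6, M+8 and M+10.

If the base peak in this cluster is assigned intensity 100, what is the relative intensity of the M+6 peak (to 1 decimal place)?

28.8

(0.725 + 0.275)^5 gives M 0.2003, M+2 0.3799, M+4 0.2882, M+6 0.1093, M+8 0.0207, M+10 0.0016; the largest is M+2.
P(M+2) = C(5,1) × 0.725^4 × 0.275^1 = 5 × 0.27628164 × 0.2750 = 0.379887 (base)
P(M+6) = C(5,3) × 0.725^2 × 0.275^3 = 10 × 0.525625 × 0.02079688 = 0.109314
Relative intensity = 0.109314 / 0.379887 × 100 = 28.8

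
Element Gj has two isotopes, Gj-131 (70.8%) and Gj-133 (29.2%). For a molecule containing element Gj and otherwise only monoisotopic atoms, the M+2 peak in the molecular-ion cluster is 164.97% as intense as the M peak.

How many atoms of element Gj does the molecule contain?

With n Gj atoms, P(M+2)/P(M) = C(n,1)·p^(n−1)q / p^n = n·q/p = n · 0.292/0.708.
n = 1.6497 × 0.708/0.292 = 4.00 ≈ 4

4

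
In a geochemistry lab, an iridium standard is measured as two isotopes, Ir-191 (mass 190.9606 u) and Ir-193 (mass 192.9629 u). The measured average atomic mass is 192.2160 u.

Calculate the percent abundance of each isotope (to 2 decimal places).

Ir-191: 37.30%, Ir-193: 62.70%

Let x be the fractional abundance of Ir-191; then Ir-193 has abundance 1 − x.
190.9606·x + 192.9629·(1 − x) = 192.2160
(190.9606 − 192.9629)·x = 192.2160 − 192.9629
x = -0.7469 / -2.0023 = 0.37302 → 37.30% Ir-191, 62.70% Ir-193.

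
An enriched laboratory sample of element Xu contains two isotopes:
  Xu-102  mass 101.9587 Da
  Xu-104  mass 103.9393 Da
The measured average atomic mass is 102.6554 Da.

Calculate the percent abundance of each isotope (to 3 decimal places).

Let x be the fractional abundance of Xu-102; then Xu-104 has abundance 1 − x.
101.9587·x + 103.9393·(1 − x) = 102.6554
(101.9587 − 103.9393)·x = 102.6554 − 103.9393
x = -1.2839 / -1.9806 = 0.64824 → 64.824% Xu-102, 35.176% Xu-104.

Xu-102: 64.824%, Xu-104: 35.176%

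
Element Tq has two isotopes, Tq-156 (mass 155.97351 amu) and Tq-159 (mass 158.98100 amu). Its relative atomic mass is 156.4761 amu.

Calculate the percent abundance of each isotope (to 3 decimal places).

Let x be the fractional abundance of Tq-156; then Tq-159 has abundance 1 − x.
155.97351·x + 158.98100·(1 − x) = 156.4761
(155.97351 − 158.98100)·x = 156.4761 − 158.98100
x = -2.50490 / -3.00749 = 0.83289 → 83.289% Tq-156, 16.711% Tq-159.

Tq-156: 83.289%, Tq-159: 16.711%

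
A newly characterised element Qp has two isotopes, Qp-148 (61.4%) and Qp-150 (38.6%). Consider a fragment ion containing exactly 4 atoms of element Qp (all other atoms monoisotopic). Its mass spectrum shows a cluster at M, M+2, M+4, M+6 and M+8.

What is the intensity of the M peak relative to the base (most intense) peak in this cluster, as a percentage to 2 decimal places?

Term probabilities: M 0.1421, M+2 0.3574, M+4 0.3370, M+6 0.1413, M+8 0.0222. Base peak = M+2.
P(M+2) = C(4,1) × 0.614^3 × 0.386^1 = 4 × 0.23147554 × 0.3860 = 0.357398 (base)
P(M) = C(4,0) × 0.614^4 × 0.386^0 = 1 × 0.14212598 × 1.0000 = 0.142126
Relative intensity = 0.142126 / 0.357398 × 100 = 39.77

39.77%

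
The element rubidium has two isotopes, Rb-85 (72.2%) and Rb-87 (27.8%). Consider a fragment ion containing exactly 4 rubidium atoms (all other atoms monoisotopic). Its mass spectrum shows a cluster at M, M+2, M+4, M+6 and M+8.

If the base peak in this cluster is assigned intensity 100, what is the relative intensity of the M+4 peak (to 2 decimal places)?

Term probabilities: M 0.2717, M+2 0.4185, M+4 0.2417, M+6 0.0620, M+8 0.0060. Base peak = M+2.
P(M+2) = C(4,1) × 0.722^3 × 0.278^1 = 4 × 0.37636705 × 0.2780 = 0.418520 (base)
P(M+4) = C(4,2) × 0.722^2 × 0.278^2 = 6 × 0.521284 × 0.077284 = 0.241721
Relative intensity = 0.241721 / 0.418520 × 100 = 57.76

57.76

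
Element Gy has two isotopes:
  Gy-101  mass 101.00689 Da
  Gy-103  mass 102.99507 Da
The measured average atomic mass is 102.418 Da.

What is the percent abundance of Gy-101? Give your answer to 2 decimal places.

29.03%

Writing the weighted mean with unknown fraction x of Gy-101:
101.00689·x + 102.99507·(1 − x) = 102.418
(101.00689 − 102.99507)·x = 102.418 − 102.99507
x = -0.57707 / -1.98818 = 0.29025 → 29.03% Gy-101, 70.97% Gy-103.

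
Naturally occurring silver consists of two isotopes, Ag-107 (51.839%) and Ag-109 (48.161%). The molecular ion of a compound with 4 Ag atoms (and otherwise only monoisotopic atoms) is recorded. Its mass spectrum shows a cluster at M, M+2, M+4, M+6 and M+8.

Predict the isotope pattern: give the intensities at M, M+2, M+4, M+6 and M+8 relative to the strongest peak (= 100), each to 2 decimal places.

Expanding (0.51839 + 0.48161)^4:
P(M) = 0.51839^4 = 0.072215
P(M+2) = 4 × 0.51839^3 × 0.48161^1 = 0.268365
P(M+4) = 6 × 0.51839^2 × 0.48161^2 = 0.373986
P(M+6) = 4 × 0.51839^1 × 0.48161^3 = 0.231634
P(M+8) = 0.48161^4 = 0.053800
The M+4 peak is largest (0.373986); scaling to 100 gives 19.31 : 71.76 : 100.00 : 61.94 : 14.39.

19.31 : 71.76 : 100.00 : 61.94 : 14.39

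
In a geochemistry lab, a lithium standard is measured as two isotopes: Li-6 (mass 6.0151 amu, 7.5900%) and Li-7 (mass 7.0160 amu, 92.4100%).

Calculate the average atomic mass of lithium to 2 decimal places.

6.94 amu

The abundance-weighted mean is 0.075900 × 6.0151 + 0.924100 × 7.0160
= 0.45655 + 6.48349 = 6.94004 amu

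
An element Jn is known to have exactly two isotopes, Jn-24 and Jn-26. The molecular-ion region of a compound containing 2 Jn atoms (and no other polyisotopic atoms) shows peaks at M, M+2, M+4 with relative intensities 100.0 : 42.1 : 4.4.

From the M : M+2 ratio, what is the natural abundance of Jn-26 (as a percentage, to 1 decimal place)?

Write p for the Jn-24 fraction. I(M+2)/I(M) = [C(2,1)·p^1·(1−p)] / p^2 = 2·(1−p)/p = 42.1/100.0 = 0.4210
(1−p)/p = 0.4210/2 = 0.2105  ⇒  p = 1/(1 + 0.2105) = 0.8261
Jn-24: 82.6%, Jn-26: 17.4%.

17.4%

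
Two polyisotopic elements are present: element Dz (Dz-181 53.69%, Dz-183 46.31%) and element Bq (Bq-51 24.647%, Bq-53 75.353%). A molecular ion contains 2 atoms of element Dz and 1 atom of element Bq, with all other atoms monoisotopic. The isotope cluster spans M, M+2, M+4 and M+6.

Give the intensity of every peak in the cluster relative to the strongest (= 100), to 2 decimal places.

Element Dz pattern (n=2): 0.28826161 : 0.49727678 : 0.21446161
Element Bq pattern (n=1): 0.24647 : 0.75353
Convolve the two distributions (both contribute in 2-u steps):
  M: 0.28826161×0.24647 = 0.071048
  M+2: 0.28826161×0.75353 + 0.49727678×0.24647 = 0.339778
  M+4: 0.49727678×0.75353 + 0.21446161×0.24647 = 0.427571
  M+6: 0.21446161×0.75353 = 0.161603
Scale to base peak (0.427571) = 100: 16.62 : 79.47 : 100.00 : 37.80

16.62 : 79.47 : 100.00 : 37.80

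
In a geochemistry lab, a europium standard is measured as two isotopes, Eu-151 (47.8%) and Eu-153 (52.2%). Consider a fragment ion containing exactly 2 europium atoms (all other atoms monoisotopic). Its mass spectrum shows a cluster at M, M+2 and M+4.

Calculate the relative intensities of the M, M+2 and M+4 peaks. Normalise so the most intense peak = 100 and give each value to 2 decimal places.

Expanding (0.478 + 0.522)^2:
P(M) = 0.478^2 = 0.228484
P(M+2) = 2 × 0.478^1 × 0.522^1 = 0.499032
P(M+4) = 0.522^2 = 0.272484
The M+2 peak is largest (0.499032); scaling to 100 gives 45.79 : 100.00 : 54.60.

45.79 : 100.00 : 54.60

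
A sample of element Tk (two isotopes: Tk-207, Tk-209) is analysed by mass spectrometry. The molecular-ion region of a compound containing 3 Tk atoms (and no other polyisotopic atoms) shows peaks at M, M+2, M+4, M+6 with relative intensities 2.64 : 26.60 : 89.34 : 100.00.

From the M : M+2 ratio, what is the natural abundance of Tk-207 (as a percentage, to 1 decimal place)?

Let p = fractional abundance of Tk-207. I(M+2)/I(M) = [C(3,1)·p^2·(1−p)] / p^3 = 3·(1−p)/p = 26.60/2.64 = 10.0758
(1−p)/p = 10.0758/3 = 3.3586  ⇒  p = 1/(1 + 3.3586) = 0.2294
Tk-207: 22.9%, Tk-209: 77.1%.

22.9%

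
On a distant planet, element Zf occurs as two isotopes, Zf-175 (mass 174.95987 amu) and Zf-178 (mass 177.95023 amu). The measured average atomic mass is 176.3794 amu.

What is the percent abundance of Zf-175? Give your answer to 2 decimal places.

Let x be the fractional abundance of Zf-175; then Zf-178 has abundance 1 − x.
174.95987·x + 177.95023·(1 − x) = 176.3794
(174.95987 − 177.95023)·x = 176.3794 − 177.95023
x = -1.57083 / -2.99036 = 0.52530 → 52.53% Zf-175, 47.47% Zf-178.

52.53%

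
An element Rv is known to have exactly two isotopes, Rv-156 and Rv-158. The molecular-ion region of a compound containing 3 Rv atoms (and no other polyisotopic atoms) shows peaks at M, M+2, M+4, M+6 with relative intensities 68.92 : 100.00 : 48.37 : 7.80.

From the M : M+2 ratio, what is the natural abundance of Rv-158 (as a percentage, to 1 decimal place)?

32.6%

Write p for the Rv-156 fraction. I(M+2)/I(M) = [C(3,1)·p^2·(1−p)] / p^3 = 3·(1−p)/p = 100.00/68.92 = 1.4510
(1−p)/p = 1.4510/3 = 0.4837  ⇒  p = 1/(1 + 0.4837) = 0.6740
Rv-156: 67.4%, Rv-158: 32.6%.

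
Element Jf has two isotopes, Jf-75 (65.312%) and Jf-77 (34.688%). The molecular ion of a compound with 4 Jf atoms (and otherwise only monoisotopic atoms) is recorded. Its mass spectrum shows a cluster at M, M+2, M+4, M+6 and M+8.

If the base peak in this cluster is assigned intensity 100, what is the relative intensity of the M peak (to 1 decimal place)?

Term probabilities: M 0.1820, M+2 0.3866, M+4 0.3080, M+6 0.1090, M+8 0.0145. Base peak = M+2.
P(M+2) = C(4,1) × 0.65312^3 × 0.34688^1 = 4 × 0.27859861 × 0.34688 = 0.386561 (base)
P(M) = C(4,0) × 0.65312^4 × 0.34688^0 = 1 × 0.18195833 × 1.0000 = 0.181958
Relative intensity = 0.181958 / 0.386561 × 100 = 47.1

47.1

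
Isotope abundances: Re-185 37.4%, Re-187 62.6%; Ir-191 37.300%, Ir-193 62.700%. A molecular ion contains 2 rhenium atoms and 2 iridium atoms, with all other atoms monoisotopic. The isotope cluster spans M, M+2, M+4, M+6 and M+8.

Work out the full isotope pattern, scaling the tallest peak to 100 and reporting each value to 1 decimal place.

5.3 : 35.5 : 89.4 : 100.0 : 41.9

Rhenium pattern (n=2): 0.139876 : 0.468248 : 0.391876
Iridium pattern (n=2): 0.139129 : 0.467742 : 0.393129
Convolve the two distributions (both contribute in 2-u steps):
  M: 0.139876×0.139129 = 0.019461
  M+2: 0.139876×0.467742 + 0.468248×0.139129 = 0.130573
  M+4: 0.139876×0.393129 + 0.468248×0.467742 + 0.391876×0.139129 = 0.328530
  M+6: 0.468248×0.393129 + 0.391876×0.467742 = 0.367379
  M+8: 0.391876×0.393129 = 0.154058
Scale to base peak (0.367379) = 100: 5.3 : 35.5 : 89.4 : 100.0 : 41.9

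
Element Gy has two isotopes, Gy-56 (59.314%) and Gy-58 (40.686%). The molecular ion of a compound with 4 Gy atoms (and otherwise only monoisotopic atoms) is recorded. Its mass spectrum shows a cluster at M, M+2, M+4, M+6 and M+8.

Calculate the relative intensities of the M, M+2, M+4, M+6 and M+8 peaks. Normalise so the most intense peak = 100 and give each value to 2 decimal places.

35.42 : 97.19 : 100.00 : 45.73 : 7.84

Expanding (0.59314 + 0.40686)^4:
P(M) = 0.59314^4 = 0.123774
P(M+2) = 4 × 0.59314^3 × 0.40686^1 = 0.339607
P(M+4) = 6 × 0.59314^2 × 0.40686^2 = 0.349426
P(M+6) = 4 × 0.59314^1 × 0.40686^3 = 0.159791
P(M+8) = 0.40686^4 = 0.027402
The M+4 peak is largest (0.349426); scaling to 100 gives 35.42 : 97.19 : 100.00 : 45.73 : 7.84.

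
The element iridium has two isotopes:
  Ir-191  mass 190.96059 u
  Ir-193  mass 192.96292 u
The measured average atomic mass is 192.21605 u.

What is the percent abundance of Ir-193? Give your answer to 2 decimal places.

62.70%

With x = fraction of Ir-191 (so Ir-193 is 1 − x):
190.96059·x + 192.96292·(1 − x) = 192.21605
(190.96059 − 192.96292)·x = 192.21605 − 192.96292
x = -0.74687 / -2.00233 = 0.37300 → 37.30% Ir-191, 62.70% Ir-193.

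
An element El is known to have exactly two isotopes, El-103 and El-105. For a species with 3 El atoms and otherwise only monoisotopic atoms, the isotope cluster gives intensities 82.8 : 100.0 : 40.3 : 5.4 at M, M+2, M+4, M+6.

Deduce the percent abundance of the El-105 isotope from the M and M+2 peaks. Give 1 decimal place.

Let p = fractional abundance of El-103. I(M+2)/I(M) = [C(3,1)·p^2·(1−p)] / p^3 = 3·(1−p)/p = 100.0/82.8 = 1.2077
(1−p)/p = 1.2077/3 = 0.4026  ⇒  p = 1/(1 + 0.4026) = 0.7130
El-103: 71.3%, El-105: 28.7%.

28.7%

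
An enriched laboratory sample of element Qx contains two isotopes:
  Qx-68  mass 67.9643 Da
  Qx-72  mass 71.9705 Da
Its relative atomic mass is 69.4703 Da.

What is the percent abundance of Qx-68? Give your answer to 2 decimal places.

Let x be the fractional abundance of Qx-68; then Qx-72 has abundance 1 − x.
67.9643·x + 71.9705·(1 − x) = 69.4703
(67.9643 − 71.9705)·x = 69.4703 − 71.9705
x = -2.5002 / -4.0062 = 0.62408 → 62.41% Qx-68, 37.59% Qx-72.

62.41%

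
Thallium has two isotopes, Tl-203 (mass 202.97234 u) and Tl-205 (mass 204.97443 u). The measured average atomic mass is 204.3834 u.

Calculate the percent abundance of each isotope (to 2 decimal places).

Tl-203: 29.52%, Tl-205: 70.48%

With x = fraction of Tl-203 (so Tl-205 is 1 − x):
202.97234·x + 204.97443·(1 − x) = 204.3834
(202.97234 − 204.97443)·x = 204.3834 − 204.97443
x = -0.59103 / -2.00209 = 0.29521 → 29.52% Tl-203, 70.48% Tl-205.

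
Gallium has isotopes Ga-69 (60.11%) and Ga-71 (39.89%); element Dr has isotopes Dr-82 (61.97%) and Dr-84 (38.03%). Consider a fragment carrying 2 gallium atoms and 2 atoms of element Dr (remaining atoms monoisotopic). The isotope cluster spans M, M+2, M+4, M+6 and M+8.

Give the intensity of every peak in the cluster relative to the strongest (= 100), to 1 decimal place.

Gallium pattern (n=2): 0.36132121 : 0.47955758 : 0.15912121
Element Dr pattern (n=2): 0.38402809 : 0.47134382 : 0.14462809
Convolve the two distributions (both contribute in 2-u steps):
  M: 0.36132121×0.38402809 = 0.138757
  M+2: 0.36132121×0.47134382 + 0.47955758×0.38402809 = 0.354470
  M+4: 0.36132121×0.14462809 + 0.47955758×0.47134382 + 0.15912121×0.38402809 = 0.339401
  M+6: 0.47955758×0.14462809 + 0.15912121×0.47134382 = 0.144358
  M+8: 0.15912121×0.14462809 = 0.023013
Scale to base peak (0.354470) = 100: 39.1 : 100.0 : 95.7 : 40.7 : 6.5

39.1 : 100.0 : 95.7 : 40.7 : 6.5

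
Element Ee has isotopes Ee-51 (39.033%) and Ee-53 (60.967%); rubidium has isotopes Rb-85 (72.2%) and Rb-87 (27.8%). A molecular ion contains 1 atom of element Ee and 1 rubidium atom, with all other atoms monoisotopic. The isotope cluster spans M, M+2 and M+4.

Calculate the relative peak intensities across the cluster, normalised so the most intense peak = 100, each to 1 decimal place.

Element Ee pattern (n=1): 0.39033 : 0.60967
Rubidium pattern (n=1): 0.7220 : 0.2780
Convolve the two distributions (both contribute in 2-u steps):
  M: 0.39033×0.7220 = 0.281818
  M+2: 0.39033×0.2780 + 0.60967×0.7220 = 0.548693
  M+4: 0.60967×0.2780 = 0.169488
Scale to base peak (0.548693) = 100: 51.4 : 100.0 : 30.9

51.4 : 100.0 : 30.9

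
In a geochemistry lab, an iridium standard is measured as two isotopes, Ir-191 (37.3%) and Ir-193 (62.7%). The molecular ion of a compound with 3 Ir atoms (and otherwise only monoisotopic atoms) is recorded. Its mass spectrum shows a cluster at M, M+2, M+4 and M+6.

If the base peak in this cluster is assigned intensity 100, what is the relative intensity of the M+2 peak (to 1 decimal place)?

59.5

(0.373 + 0.627)^3 gives M 0.0519, M+2 0.2617, M+4 0.4399, M+6 0.2465; the largest is M+4.
P(M+4) = C(3,2) × 0.373^1 × 0.627^2 = 3 × 0.3730 × 0.393129 = 0.439911 (base)
P(M+2) = C(3,1) × 0.373^2 × 0.627^1 = 3 × 0.139129 × 0.6270 = 0.261702
Relative intensity = 0.261702 / 0.439911 × 100 = 59.5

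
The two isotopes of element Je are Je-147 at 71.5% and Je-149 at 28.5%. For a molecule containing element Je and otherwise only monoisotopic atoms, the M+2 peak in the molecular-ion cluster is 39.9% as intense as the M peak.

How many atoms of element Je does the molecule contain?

The M+2/M ratio from n Je atoms is n · q/p = n · 0.285/0.715.
n = 0.399 × 0.715/0.285 = 1.00 ≈ 1

1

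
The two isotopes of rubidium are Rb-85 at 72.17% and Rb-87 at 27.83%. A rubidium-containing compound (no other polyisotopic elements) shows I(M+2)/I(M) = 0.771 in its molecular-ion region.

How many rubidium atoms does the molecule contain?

2

With n Rb atoms, P(M+2)/P(M) = C(n,1)·p^(n−1)q / p^n = n·q/p = n · 0.2783/0.7217.
n = 0.771 × 0.7217/0.2783 = 2.00 ≈ 2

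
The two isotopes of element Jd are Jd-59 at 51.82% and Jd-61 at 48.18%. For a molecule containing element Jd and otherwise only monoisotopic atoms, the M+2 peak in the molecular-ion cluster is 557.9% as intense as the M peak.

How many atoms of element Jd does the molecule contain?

The M+2/M ratio from n Jd atoms is n · q/p = n · 0.4818/0.5182.
n = 5.579 × 0.5182/0.4818 = 6.00 ≈ 6

6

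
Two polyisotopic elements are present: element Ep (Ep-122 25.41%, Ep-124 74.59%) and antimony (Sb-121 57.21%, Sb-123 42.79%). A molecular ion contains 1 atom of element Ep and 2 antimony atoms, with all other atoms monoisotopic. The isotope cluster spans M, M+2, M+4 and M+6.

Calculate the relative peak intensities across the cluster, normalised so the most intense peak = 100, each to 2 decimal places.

20.20 : 89.51 : 100.00 : 33.17

Element Ep pattern (n=1): 0.2541 : 0.7459
Antimony pattern (n=2): 0.32729841 : 0.48960318 : 0.18309841
Convolve the two distributions (both contribute in 2-u steps):
  M: 0.2541×0.32729841 = 0.083167
  M+2: 0.2541×0.48960318 + 0.7459×0.32729841 = 0.368540
  M+4: 0.2541×0.18309841 + 0.7459×0.48960318 = 0.411720
  M+6: 0.7459×0.18309841 = 0.136573
Scale to base peak (0.411720) = 100: 20.20 : 89.51 : 100.00 : 33.17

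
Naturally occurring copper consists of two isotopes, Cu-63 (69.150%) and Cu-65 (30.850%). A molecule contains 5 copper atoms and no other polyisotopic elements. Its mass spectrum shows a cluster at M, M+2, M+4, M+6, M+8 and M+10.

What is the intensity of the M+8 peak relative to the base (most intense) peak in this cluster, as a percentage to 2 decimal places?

8.88%

Binomial terms of (0.69150 + 0.30850)^5: M 0.1581, M+2 0.3527, M+4 0.3147, M+6 0.1404, M+8 0.0313, M+10 0.0028 → M+2 is the base peak.
P(M+2) = C(5,1) × 0.69150^4 × 0.30850^1 = 5 × 0.2286487 × 0.3085 = 0.352691 (base)
P(M+8) = C(5,4) × 0.69150^1 × 0.30850^4 = 5 × 0.6915 × 0.00905776 = 0.031317
Relative intensity = 0.031317 / 0.352691 × 100 = 8.88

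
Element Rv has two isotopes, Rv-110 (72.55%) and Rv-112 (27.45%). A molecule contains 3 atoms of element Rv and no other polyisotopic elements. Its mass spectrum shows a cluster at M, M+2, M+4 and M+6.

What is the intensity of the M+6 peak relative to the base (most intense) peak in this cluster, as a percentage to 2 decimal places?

(0.7255 + 0.2745)^3 gives M 0.3819, M+2 0.4334, M+4 0.1640, M+6 0.0207; the largest is M+2.
P(M+2) = C(3,1) × 0.7255^2 × 0.2745^1 = 3 × 0.52635025 × 0.2745 = 0.433449 (base)
P(M+6) = C(3,3) × 0.7255^0 × 0.2745^3 = 1 × 1.0000 × 0.02068364 = 0.020684
Relative intensity = 0.020684 / 0.433449 × 100 = 4.77

4.77%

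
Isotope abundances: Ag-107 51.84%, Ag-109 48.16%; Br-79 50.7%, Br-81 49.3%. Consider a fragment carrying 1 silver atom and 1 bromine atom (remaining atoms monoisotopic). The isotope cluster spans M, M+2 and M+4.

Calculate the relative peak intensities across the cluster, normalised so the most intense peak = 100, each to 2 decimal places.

52.59 : 100.00 : 47.51

Silver pattern (n=1): 0.5184 : 0.4816
Bromine pattern (n=1): 0.5070 : 0.4930
Convolve the two distributions (both contribute in 2-u steps):
  M: 0.5184×0.5070 = 0.262829
  M+2: 0.5184×0.4930 + 0.4816×0.5070 = 0.499742
  M+4: 0.4816×0.4930 = 0.237429
Scale to base peak (0.499742) = 100: 52.59 : 100.00 : 47.51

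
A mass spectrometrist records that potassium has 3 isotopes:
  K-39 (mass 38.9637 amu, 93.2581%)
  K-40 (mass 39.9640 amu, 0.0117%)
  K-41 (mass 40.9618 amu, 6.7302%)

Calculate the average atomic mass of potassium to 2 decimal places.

39.10 amu

Ar = Σ fᵢ·mᵢ = 0.932581 × 38.9637 + 0.000117 × 39.9640 + 0.067302 × 40.9618
= 36.33681 + 0.00468 + 2.75681 = 39.09830 amu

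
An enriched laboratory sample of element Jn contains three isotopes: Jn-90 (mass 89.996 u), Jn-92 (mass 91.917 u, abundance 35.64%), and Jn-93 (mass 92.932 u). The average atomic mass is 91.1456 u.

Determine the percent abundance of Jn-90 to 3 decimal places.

48.524%

Let x and y be the fractions of Jn-90 and Jn-93. Then x + y = 1 − 0.3564 = 0.6436 and 89.996x + 92.932y = 91.1456 − 0.3564×91.917 = 58.3863812.
Substituting: 89.996x + 92.932(0.6436 − x) = 58.3863812
(89.996 − 92.932)x = -1.424654  ⇒  x = 0.48524, y = 0.15836
Jn-90: 48.524%, Jn-93: 15.836%.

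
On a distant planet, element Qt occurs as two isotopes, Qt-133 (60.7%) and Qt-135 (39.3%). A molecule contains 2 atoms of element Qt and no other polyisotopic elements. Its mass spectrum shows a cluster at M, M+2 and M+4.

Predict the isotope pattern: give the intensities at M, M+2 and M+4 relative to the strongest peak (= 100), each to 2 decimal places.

77.23 : 100.00 : 32.37

Each Qt atom is independently Qt-133 (p = 0.607) or Qt-135 (q = 0.393); the cluster is the binomial expansion (p + q)^2.
P(M) = 0.607^2 = 0.368449
P(M+2) = 2 × 0.607^1 × 0.393^1 = 0.477102
P(M+4) = 0.393^2 = 0.154449
The M+2 peak is largest (0.477102); scaling to 100 gives 77.23 : 100.00 : 32.37.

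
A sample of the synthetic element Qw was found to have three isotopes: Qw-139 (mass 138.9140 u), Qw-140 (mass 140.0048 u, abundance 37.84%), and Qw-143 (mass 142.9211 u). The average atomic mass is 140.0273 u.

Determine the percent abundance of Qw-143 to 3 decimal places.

The remaining 62.16% is split between Qw-139 (fraction x) and Qw-143 (fraction 0.6216 − x).
Substituting: 138.9140x + 142.9211(0.6216 − x) = 87.04948368
(138.9140 − 142.9211)x = -1.79027208  ⇒  x = 0.44677, y = 0.17483
Qw-139: 44.677%, Qw-143: 17.483%.

17.483%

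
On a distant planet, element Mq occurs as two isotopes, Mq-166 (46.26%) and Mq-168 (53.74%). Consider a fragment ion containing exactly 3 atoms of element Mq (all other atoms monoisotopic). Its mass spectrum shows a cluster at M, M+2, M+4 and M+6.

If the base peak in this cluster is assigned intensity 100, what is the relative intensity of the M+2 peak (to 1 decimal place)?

86.1

(0.4626 + 0.5374)^3 gives M 0.0990, M+2 0.3450, M+4 0.4008, M+6 0.1552; the largest is M+4.
P(M+4) = C(3,2) × 0.4626^1 × 0.5374^2 = 3 × 0.4626 × 0.28879876 = 0.400795 (base)
P(M+2) = C(3,1) × 0.4626^2 × 0.5374^1 = 3 × 0.21399876 × 0.5374 = 0.345009
Relative intensity = 0.345009 / 0.400795 × 100 = 86.1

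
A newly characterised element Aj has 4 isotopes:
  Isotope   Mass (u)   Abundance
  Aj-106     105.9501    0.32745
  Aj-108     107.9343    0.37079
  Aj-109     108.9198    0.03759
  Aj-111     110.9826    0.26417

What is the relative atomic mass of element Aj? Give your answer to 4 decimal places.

Weight each isotope mass by its fractional abundance: 0.32745 × 105.9501 + 0.37079 × 107.9343 + 0.03759 × 108.9198 + 0.26417 × 110.9826
= 34.69336 + 40.02096 + 4.09430 + 29.31827 = 108.12689 u

108.1269 u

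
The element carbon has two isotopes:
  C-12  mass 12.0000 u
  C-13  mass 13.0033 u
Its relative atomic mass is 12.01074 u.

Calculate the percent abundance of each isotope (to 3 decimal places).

With x = fraction of C-12 (so C-13 is 1 − x):
12.0000·x + 13.0033·(1 − x) = 12.01074
(12.0000 − 13.0033)·x = 12.01074 − 13.0033
x = -0.99256 / -1.0033 = 0.98930 → 98.930% C-12, 1.070% C-13.

C-12: 98.930%, C-13: 1.070%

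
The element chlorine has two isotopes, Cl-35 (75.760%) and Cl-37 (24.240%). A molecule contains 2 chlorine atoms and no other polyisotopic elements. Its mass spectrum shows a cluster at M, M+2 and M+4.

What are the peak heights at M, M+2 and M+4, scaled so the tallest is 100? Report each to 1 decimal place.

The 2 Cl atoms are independent, so intensities follow the terms of (0.75760 + 0.24240)^2.
P(M) = 0.75760^2 = 0.573958
P(M+2) = 2 × 0.75760^1 × 0.24240^1 = 0.367284
P(M+4) = 0.24240^2 = 0.058758
The M peak is largest (0.573958); scaling to 100 gives 100.0 : 64.0 : 10.2.

100.0 : 64.0 : 10.2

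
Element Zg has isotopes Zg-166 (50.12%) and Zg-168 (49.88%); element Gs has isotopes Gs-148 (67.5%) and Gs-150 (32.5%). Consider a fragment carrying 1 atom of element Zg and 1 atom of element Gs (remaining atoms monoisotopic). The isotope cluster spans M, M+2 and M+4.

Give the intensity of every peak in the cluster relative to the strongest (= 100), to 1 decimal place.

Element Zg pattern (n=1): 0.5012 : 0.4988
Element Gs pattern (n=1): 0.6750 : 0.3250
Convolve the two distributions (both contribute in 2-u steps):
  M: 0.5012×0.6750 = 0.338310
  M+2: 0.5012×0.3250 + 0.4988×0.6750 = 0.499580
  M+4: 0.4988×0.3250 = 0.162110
Scale to base peak (0.499580) = 100: 67.7 : 100.0 : 32.4

67.7 : 100.0 : 32.4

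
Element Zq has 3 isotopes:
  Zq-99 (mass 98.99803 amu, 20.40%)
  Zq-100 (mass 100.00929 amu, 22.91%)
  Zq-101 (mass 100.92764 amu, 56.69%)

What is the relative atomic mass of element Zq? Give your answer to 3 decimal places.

100.324 amu

Ar = Σ fᵢ·mᵢ = 0.2040 × 98.99803 + 0.2291 × 100.00929 + 0.5669 × 100.92764
= 20.195598 + 22.912128 + 57.215879 = 100.323605 amu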